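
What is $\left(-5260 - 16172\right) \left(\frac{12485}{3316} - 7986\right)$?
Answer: $\frac{141821389578}{829} \approx 1.7108 \cdot 10^{8}$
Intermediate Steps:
$\left(-5260 - 16172\right) \left(\frac{12485}{3316} - 7986\right) = - 21432 \left(12485 \cdot \frac{1}{3316} - 7986\right) = - 21432 \left(\frac{12485}{3316} - 7986\right) = \left(-21432\right) \left(- \frac{26469091}{3316}\right) = \frac{141821389578}{829}$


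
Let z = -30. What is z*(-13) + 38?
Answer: 428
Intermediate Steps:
z*(-13) + 38 = -30*(-13) + 38 = 390 + 38 = 428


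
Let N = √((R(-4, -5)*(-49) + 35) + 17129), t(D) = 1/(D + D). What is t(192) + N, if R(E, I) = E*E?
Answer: 1/384 + 6*√455 ≈ 127.99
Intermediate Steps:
t(D) = 1/(2*D)
R(E, I) = E²
N = 6*√455 (N = √(((-4)²*(-49) + 35) + 17129) = √((16*(-49) + 35) + 17129) = √((-784 + 35) + 17129) = √(-749 + 17129) = √16380 = 6*√455 ≈ 127.98)
t(192) + N = (½)/192 + 6*√455 = (½)*(1/192) + 6*√455 = 1/384 + 6*√455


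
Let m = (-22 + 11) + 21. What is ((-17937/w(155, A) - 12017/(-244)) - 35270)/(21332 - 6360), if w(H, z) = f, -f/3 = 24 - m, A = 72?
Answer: -974223/419216 ≈ -2.3239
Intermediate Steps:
m = 10 (m = -11 + 21 = 10)
f = -42 (f = -3*(24 - 1*10) = -3*(24 - 10) = -3*14 = -42)
w(H, z) = -42
((-17937/w(155, A) - 12017/(-244)) - 35270)/(21332 - 6360) = ((-17937/(-42) - 12017/(-244)) - 35270)/(21332 - 6360) = ((-17937*(-1/42) - 12017*(-1/244)) - 35270)/14972 = ((5979/14 + 197/4) - 35270)*(1/14972) = (13337/28 - 35270)*(1/14972) = -974223/28*1/14972 = -974223/419216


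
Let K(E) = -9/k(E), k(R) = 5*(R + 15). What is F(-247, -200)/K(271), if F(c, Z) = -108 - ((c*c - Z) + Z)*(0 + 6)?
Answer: 174537220/3 ≈ 5.8179e+7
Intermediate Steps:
k(R) = 75 + 5*R (k(R) = 5*(15 + R) = 75 + 5*R)
F(c, Z) = -108 - 6*c² (F(c, Z) = -108 - ((c² - Z) + Z)*6 = -108 - c²*6 = -108 - 6*c²)
K(E) = -9/(75 + 5*E)
F(-247, -200)/K(271) = (-108 - 6*(-247)²)/((-9/(75 + 5*271))) = (-108 - 6*61009)/((-9/(75 + 1355))) = (-108 - 366054)/((-9/1430)) = -366162/((-9*1/1430)) = -366162/(-9/1430) = -366162*(-1430/9) = 174537220/3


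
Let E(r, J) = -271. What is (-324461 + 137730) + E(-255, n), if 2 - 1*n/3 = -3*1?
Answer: -187002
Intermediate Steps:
n = 15 (n = 6 - (-9) = 6 - 3*(-3) = 6 + 9 = 15)
(-324461 + 137730) + E(-255, n) = (-324461 + 137730) - 271 = -186731 - 271 = -187002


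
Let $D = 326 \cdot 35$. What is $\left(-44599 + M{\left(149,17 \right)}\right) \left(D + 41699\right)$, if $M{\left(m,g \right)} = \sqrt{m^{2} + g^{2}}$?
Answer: $-2368608291 + 53109 \sqrt{22490} \approx -2.3606 \cdot 10^{9}$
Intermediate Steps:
$M{\left(m,g \right)} = \sqrt{g^{2} + m^{2}}$
$D = 11410$
$\left(-44599 + M{\left(149,17 \right)}\right) \left(D + 41699\right) = \left(-44599 + \sqrt{17^{2} + 149^{2}}\right) \left(11410 + 41699\right) = \left(-44599 + \sqrt{289 + 22201}\right) 53109 = \left(-44599 + \sqrt{22490}\right) 53109 = -2368608291 + 53109 \sqrt{22490}$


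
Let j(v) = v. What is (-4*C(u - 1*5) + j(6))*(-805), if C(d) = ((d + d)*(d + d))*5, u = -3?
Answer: 4116770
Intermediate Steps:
C(d) = 20*d² (C(d) = ((2*d)*(2*d))*5 = (4*d²)*5 = 20*d²)
(-4*C(u - 1*5) + j(6))*(-805) = (-80*(-3 - 1*5)² + 6)*(-805) = (-80*(-3 - 5)² + 6)*(-805) = (-80*(-8)² + 6)*(-805) = (-80*64 + 6)*(-805) = (-4*1280 + 6)*(-805) = (-5120 + 6)*(-805) = -5114*(-805) = 4116770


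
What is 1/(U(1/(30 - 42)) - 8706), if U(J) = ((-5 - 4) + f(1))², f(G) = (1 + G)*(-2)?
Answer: -1/8537 ≈ -0.00011714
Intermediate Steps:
f(G) = -2 - 2*G
U(J) = 169 (U(J) = ((-5 - 4) + (-2 - 2*1))² = (-9 + (-2 - 2))² = (-9 - 4)² = (-13)² = 169)
1/(U(1/(30 - 42)) - 8706) = 1/(169 - 8706) = 1/(-8537) = -1/8537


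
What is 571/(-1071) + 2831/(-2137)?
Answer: -4252228/2288727 ≈ -1.8579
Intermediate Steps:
571/(-1071) + 2831/(-2137) = 571*(-1/1071) + 2831*(-1/2137) = -571/1071 - 2831/2137 = -4252228/2288727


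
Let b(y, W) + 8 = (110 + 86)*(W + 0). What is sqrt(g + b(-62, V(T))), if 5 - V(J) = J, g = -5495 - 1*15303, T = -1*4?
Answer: I*sqrt(19042) ≈ 137.99*I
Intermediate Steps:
T = -4
g = -20798 (g = -5495 - 15303 = -20798)
V(J) = 5 - J
b(y, W) = -8 + 196*W (b(y, W) = -8 + (110 + 86)*(W + 0) = -8 + 196*W)
sqrt(g + b(-62, V(T))) = sqrt(-20798 + (-8 + 196*(5 - 1*(-4)))) = sqrt(-20798 + (-8 + 196*(5 + 4))) = sqrt(-20798 + (-8 + 196*9)) = sqrt(-20798 + (-8 + 1764)) = sqrt(-20798 + 1756) = sqrt(-19042) = I*sqrt(19042)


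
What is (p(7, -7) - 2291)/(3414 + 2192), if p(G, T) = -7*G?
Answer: -1170/2803 ≈ -0.41741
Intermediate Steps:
(p(7, -7) - 2291)/(3414 + 2192) = (-7*7 - 2291)/(3414 + 2192) = (-49 - 2291)/5606 = -2340*1/5606 = -1170/2803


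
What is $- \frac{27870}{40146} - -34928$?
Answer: $\frac{233698603}{6691} \approx 34927.0$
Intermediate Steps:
$- \frac{27870}{40146} - -34928 = \left(-27870\right) \frac{1}{40146} + 34928 = - \frac{4645}{6691} + 34928 = \frac{233698603}{6691}$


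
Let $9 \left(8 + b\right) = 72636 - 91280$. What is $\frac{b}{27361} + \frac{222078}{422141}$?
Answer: $\frac{46785694466}{103951799109} \approx 0.45007$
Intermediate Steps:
$b = - \frac{18716}{9}$ ($b = -8 + \frac{72636 - 91280}{9} = -8 + \frac{1}{9} \left(-18644\right) = -8 - \frac{18644}{9} = - \frac{18716}{9} \approx -2079.6$)
$\frac{b}{27361} + \frac{222078}{422141} = - \frac{18716}{9 \cdot 27361} + \frac{222078}{422141} = \left(- \frac{18716}{9}\right) \frac{1}{27361} + 222078 \cdot \frac{1}{422141} = - \frac{18716}{246249} + \frac{222078}{422141} = \frac{46785694466}{103951799109}$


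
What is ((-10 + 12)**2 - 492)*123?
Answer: -60024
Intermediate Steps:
((-10 + 12)**2 - 492)*123 = (2**2 - 492)*123 = (4 - 492)*123 = -488*123 = -60024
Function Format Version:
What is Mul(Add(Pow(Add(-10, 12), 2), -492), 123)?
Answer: -60024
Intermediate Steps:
Mul(Add(Pow(Add(-10, 12), 2), -492), 123) = Mul(Add(Pow(2, 2), -492), 123) = Mul(Add(4, -492), 123) = Mul(-488, 123) = -60024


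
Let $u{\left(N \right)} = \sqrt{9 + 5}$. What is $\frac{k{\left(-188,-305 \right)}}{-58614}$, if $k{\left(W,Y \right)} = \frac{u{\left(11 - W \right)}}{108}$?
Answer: $- \frac{\sqrt{14}}{6330312} \approx -5.9107 \cdot 10^{-7}$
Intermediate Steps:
$u{\left(N \right)} = \sqrt{14}$
$k{\left(W,Y \right)} = \frac{\sqrt{14}}{108}$
$\frac{k{\left(-188,-305 \right)}}{-58614} = \frac{\frac{1}{108} \sqrt{14}}{-58614} = \frac{\sqrt{14}}{108} \left(- \frac{1}{58614}\right) = - \frac{\sqrt{14}}{6330312}$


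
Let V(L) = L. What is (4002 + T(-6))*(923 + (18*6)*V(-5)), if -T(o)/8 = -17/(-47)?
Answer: 71987914/47 ≈ 1.5317e+6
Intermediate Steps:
T(o) = -136/47 (T(o) = -(-136)/(-47) = -(-136)*(-1)/47 = -8*17/47 = -136/47)
(4002 + T(-6))*(923 + (18*6)*V(-5)) = (4002 - 136/47)*(923 + (18*6)*(-5)) = 187958*(923 + 108*(-5))/47 = 187958*(923 - 540)/47 = (187958/47)*383 = 71987914/47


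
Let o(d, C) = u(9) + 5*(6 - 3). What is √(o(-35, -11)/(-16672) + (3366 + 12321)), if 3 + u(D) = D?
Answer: √272518056006/4168 ≈ 125.25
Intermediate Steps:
u(D) = -3 + D
o(d, C) = 21 (o(d, C) = (-3 + 9) + 5*(6 - 3) = 6 + 5*3 = 6 + 15 = 21)
√(o(-35, -11)/(-16672) + (3366 + 12321)) = √(21/(-16672) + (3366 + 12321)) = √(21*(-1/16672) + 15687) = √(-21/16672 + 15687) = √(261533643/16672) = √272518056006/4168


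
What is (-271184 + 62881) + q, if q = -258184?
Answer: -466487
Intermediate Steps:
(-271184 + 62881) + q = (-271184 + 62881) - 258184 = -208303 - 258184 = -466487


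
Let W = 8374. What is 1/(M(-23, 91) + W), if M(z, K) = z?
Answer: 1/8351 ≈ 0.00011975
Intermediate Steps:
1/(M(-23, 91) + W) = 1/(-23 + 8374) = 1/8351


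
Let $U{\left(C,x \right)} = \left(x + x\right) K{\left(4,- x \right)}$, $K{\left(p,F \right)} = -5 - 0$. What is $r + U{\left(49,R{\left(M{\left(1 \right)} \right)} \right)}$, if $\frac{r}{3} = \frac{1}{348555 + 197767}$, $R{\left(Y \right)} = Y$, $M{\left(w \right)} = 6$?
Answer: $- \frac{32779317}{546322} \approx -60.0$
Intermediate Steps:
$K{\left(p,F \right)} = -5$ ($K{\left(p,F \right)} = -5 + 0 = -5$)
$U{\left(C,x \right)} = - 10 x$ ($U{\left(C,x \right)} = \left(x + x\right) \left(-5\right) = 2 x \left(-5\right) = - 10 x$)
$r = \frac{3}{546322}$ ($r = \frac{3}{348555 + 197767} = \frac{3}{546322} \approx 5.4913 \cdot 10^{-6}$)
$r + U{\left(49,R{\left(M{\left(1 \right)} \right)} \right)} = \frac{3}{546322} - 60 = - \frac{32779317}{546322}$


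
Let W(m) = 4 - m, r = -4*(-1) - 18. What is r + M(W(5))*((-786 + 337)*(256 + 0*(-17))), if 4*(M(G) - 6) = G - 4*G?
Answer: -775886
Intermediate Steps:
r = -14 (r = 4 - 18 = -14)
M(G) = 6 - 3*G/4 (M(G) = 6 + (G - 4*G)/4 = 6 + (-3*G)/4 = 6 - 3*G/4)
r + M(W(5))*((-786 + 337)*(256 + 0*(-17))) = -14 + (6 - 3*(4 - 1*5)/4)*((-786 + 337)*(256 + 0*(-17))) = -14 + (6 - 3*(4 - 5)/4)*(-449*(256 + 0)) = -14 + (6 - 3/4*(-1))*(-449*256) = -14 + (6 + 3/4)*(-114944) = -14 + (27/4)*(-114944) = -14 - 775872 = -775886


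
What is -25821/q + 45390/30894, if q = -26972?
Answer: 336995509/138878828 ≈ 2.4265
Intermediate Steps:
-25821/q + 45390/30894 = -25821/(-26972) + 45390/30894 = -25821*(-1/26972) + 45390*(1/30894) = 25821/26972 + 7565/5149 = 336995509/138878828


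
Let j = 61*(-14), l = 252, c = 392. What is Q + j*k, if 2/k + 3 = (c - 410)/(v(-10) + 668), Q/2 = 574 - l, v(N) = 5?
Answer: 351616/291 ≈ 1208.3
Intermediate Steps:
Q = 644 (Q = 2*(574 - 1*252) = 2*(574 - 252) = 2*322 = 644)
k = -1346/2037 (k = 2/(-3 + (392 - 410)/(5 + 668)) = 2/(-3 - 18/673) = 2/(-2037/673) = 2*(-673/2037) = -1346/2037 ≈ -0.66078)
j = -854
Q + j*k = 644 - 854*(-1346/2037) = 644 + 164212/291 = 351616/291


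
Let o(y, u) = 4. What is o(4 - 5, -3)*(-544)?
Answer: -2176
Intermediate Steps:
o(4 - 5, -3)*(-544) = 4*(-544) = -2176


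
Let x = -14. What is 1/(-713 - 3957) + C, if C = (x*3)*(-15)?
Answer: 2942099/4670 ≈ 630.00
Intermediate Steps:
C = 630 (C = -14*3*(-15) = -42*(-15) = 630)
1/(-713 - 3957) + C = 1/(-713 - 3957) + 630 = 1/(-4670) + 630 = -1/4670 + 630 = 2942099/4670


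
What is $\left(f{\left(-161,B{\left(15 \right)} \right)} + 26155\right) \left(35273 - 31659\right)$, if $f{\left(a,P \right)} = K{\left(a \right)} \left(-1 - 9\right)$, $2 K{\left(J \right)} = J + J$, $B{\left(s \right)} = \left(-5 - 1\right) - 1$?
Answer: $100342710$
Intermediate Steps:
$B{\left(s \right)} = -7$ ($B{\left(s \right)} = -6 - 1 = -7$)
$K{\left(J \right)} = J$ ($K{\left(J \right)} = \frac{J + J}{2} = \frac{2 J}{2} = J$)
$f{\left(a,P \right)} = - 10 a$ ($f{\left(a,P \right)} = a \left(-1 - 9\right) = a \left(-10\right) = - 10 a$)
$\left(f{\left(-161,B{\left(15 \right)} \right)} + 26155\right) \left(35273 - 31659\right) = \left(\left(-10\right) \left(-161\right) + 26155\right) \left(35273 - 31659\right) = \left(1610 + 26155\right) 3614 = 27765 \cdot 3614 = 100342710$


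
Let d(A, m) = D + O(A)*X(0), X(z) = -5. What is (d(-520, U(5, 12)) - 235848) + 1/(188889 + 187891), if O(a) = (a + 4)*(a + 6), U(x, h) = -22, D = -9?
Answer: -588521694059/376780 ≈ -1.5620e+6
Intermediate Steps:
O(a) = (4 + a)*(6 + a)
d(A, m) = -129 - 50*A - 5*A² (d(A, m) = -9 + (24 + A² + 10*A)*(-5) = -9 + (-120 - 50*A - 5*A²) = -129 - 50*A - 5*A²)
(d(-520, U(5, 12)) - 235848) + 1/(188889 + 187891) = ((-129 - 50*(-520) - 5*(-520)²) - 235848) + 1/(188889 + 187891) = ((-129 + 26000 - 5*270400) - 235848) + 1/376780 = ((-129 + 26000 - 1352000) - 235848) + 1/376780 = (-1326129 - 235848) + 1/376780 = -1561977 + 1/376780 = -588521694059/376780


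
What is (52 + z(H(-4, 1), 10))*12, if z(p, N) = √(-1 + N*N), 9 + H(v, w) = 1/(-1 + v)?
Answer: 624 + 36*√11 ≈ 743.40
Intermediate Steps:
H(v, w) = -9 + 1/(-1 + v)
z(p, N) = √(-1 + N²)
(52 + z(H(-4, 1), 10))*12 = (52 + √(-1 + 10²))*12 = (52 + √(-1 + 100))*12 = (52 + √99)*12 = (52 + 3*√11)*12 = 624 + 36*√11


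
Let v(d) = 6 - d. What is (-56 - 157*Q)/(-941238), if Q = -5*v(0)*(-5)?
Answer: 11803/470619 ≈ 0.025080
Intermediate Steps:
Q = 150 (Q = -5*(6 - 1*0)*(-5) = -5*(6 + 0)*(-5) = -5*6*(-5) = -30*(-5) = 150)
(-56 - 157*Q)/(-941238) = (-56 - 157*150)/(-941238) = (-56 - 23550)*(-1/941238) = -23606*(-1/941238) = 11803/470619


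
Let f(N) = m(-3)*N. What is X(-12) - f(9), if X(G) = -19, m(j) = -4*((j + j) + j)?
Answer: -343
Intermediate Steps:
m(j) = -12*j (m(j) = -4*(2*j + j) = -12*j)
f(N) = 36*N (f(N) = (-12*(-3))*N = 36*N)
X(-12) - f(9) = -19 - 36*9 = -19 - 1*324 = -19 - 324 = -343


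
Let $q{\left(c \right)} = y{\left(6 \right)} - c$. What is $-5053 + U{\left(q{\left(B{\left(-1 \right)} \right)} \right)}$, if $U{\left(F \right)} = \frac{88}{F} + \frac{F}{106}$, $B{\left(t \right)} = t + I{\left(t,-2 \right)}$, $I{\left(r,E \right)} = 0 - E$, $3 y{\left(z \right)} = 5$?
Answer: $- \frac{782438}{159} \approx -4921.0$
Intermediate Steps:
$y{\left(z \right)} = \frac{5}{3}$ ($y{\left(z \right)} = \frac{1}{3} \cdot 5 = \frac{5}{3}$)
$I{\left(r,E \right)} = - E$
$B{\left(t \right)} = 2 + t$ ($B{\left(t \right)} = t - -2 = t + 2 = 2 + t$)
$q{\left(c \right)} = \frac{5}{3} - c$
$U{\left(F \right)} = \frac{88}{F} + \frac{F}{106}$ ($U{\left(F \right)} = \frac{88}{F} + F \frac{1}{106} = \frac{88}{F} + \frac{F}{106}$)
$-5053 + U{\left(q{\left(B{\left(-1 \right)} \right)} \right)} = -5053 + \left(\frac{88}{\frac{5}{3} - \left(2 - 1\right)} + \frac{\frac{5}{3} - \left(2 - 1\right)}{106}\right) = -5053 + \left(\frac{88}{\frac{5}{3} - 1} + \frac{\frac{5}{3} - 1}{106}\right) = -5053 + \left(\frac{88}{\frac{2}{3}} + \frac{1}{106} \cdot \frac{2}{3}\right) = -5053 + \left(88 \cdot \frac{3}{2} + \frac{1}{159}\right) = -5053 + \left(132 + \frac{1}{159}\right) = -5053 + \frac{20989}{159} = - \frac{782438}{159}$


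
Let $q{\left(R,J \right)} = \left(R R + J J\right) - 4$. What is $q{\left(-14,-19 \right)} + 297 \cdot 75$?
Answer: $22828$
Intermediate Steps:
$q{\left(R,J \right)} = -4 + J^{2} + R^{2}$ ($q{\left(R,J \right)} = \left(R^{2} + J^{2}\right) - 4 = \left(J^{2} + R^{2}\right) - 4 = -4 + J^{2} + R^{2}$)
$q{\left(-14,-19 \right)} + 297 \cdot 75 = \left(-4 + \left(-19\right)^{2} + \left(-14\right)^{2}\right) + 297 \cdot 75 = \left(-4 + 361 + 196\right) + 22275 = 553 + 22275 = 22828$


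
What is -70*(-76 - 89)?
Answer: 11550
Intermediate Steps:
-70*(-76 - 89) = -70*(-165) = 11550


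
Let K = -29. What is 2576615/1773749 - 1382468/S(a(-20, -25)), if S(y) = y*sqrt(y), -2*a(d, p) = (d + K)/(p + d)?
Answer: 2576615/1773749 - 373266360*I*sqrt(10)/343 ≈ 1.4526 - 3.4413e+6*I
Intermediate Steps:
a(d, p) = -(-29 + d)/(2*(d + p)) (a(d, p) = -(d - 29)/(2*(p + d)) = -(-29 + d)/(2*(d + p)))
S(y) = y**(3/2)
2576615/1773749 - 1382468/S(a(-20, -25)) = 2576615/1773749 - 1382468*2*sqrt(2)*(135*I*sqrt(5))/(29 - 1*(-20))**(3/2) = 2576615*(1/1773749) - 1382468*2*sqrt(2)*(135*I*sqrt(5))/(29 + 20)**(3/2) = 2576615/1773749 - 1382468*270*I*sqrt(10)/343 = 2576615/1773749 - 373266360*I*sqrt(10)/343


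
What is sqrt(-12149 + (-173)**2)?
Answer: 2*sqrt(4445) ≈ 133.34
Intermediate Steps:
sqrt(-12149 + (-173)**2) = sqrt(-12149 + 29929) = sqrt(17780) = 2*sqrt(4445)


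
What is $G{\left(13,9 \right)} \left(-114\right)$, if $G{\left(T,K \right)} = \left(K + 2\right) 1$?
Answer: $-1254$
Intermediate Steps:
$G{\left(T,K \right)} = 2 + K$ ($G{\left(T,K \right)} = \left(2 + K\right) 1 = 2 + K$)
$G{\left(13,9 \right)} \left(-114\right) = \left(2 + 9\right) \left(-114\right) = 11 \left(-114\right) = -1254$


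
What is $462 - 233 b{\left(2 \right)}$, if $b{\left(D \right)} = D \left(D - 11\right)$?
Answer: $4656$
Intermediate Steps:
$b{\left(D \right)} = D \left(-11 + D\right)$
$462 - 233 b{\left(2 \right)} = 462 - 233 \cdot 2 \left(-11 + 2\right) = 462 - 233 \cdot 2 \left(-9\right) = 462 - -4194 = 462 + 4194 = 4656$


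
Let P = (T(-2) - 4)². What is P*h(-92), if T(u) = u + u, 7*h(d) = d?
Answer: -5888/7 ≈ -841.14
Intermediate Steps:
h(d) = d/7
T(u) = 2*u
P = 64 (P = (2*(-2) - 4)² = (-4 - 4)² = (-8)² = 64)
P*h(-92) = 64*((⅐)*(-92)) = 64*(-92/7) = -5888/7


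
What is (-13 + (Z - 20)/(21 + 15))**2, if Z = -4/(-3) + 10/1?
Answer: 511225/2916 ≈ 175.32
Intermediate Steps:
Z = 34/3 (Z = -4*(-1/3) + 10*1 = 4/3 + 10 = 34/3 ≈ 11.333)
(-13 + (Z - 20)/(21 + 15))**2 = (-13 + (34/3 - 20)/(21 + 15))**2 = (-13 - 26/3/36)**2 = (-13 - 26/3*1/36)**2 = (-13 - 13/54)**2 = (-715/54)**2 = 511225/2916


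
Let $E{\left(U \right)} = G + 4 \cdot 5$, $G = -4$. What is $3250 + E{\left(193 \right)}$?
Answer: $3266$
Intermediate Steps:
$E{\left(U \right)} = 16$ ($E{\left(U \right)} = -4 + 4 \cdot 5 = -4 + 20 = 16$)
$3250 + E{\left(193 \right)} = 3250 + 16 = 3266$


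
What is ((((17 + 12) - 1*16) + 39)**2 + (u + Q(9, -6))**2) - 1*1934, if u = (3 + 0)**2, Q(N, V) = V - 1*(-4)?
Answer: 819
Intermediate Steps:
Q(N, V) = 4 + V (Q(N, V) = V + 4 = 4 + V)
u = 9 (u = 3**2 = 9)
((((17 + 12) - 1*16) + 39)**2 + (u + Q(9, -6))**2) - 1*1934 = ((((17 + 12) - 1*16) + 39)**2 + (9 + (4 - 6))**2) - 1*1934 = (((29 - 16) + 39)**2 + (9 - 2)**2) - 1934 = ((13 + 39)**2 + 7**2) - 1934 = (52**2 + 49) - 1934 = (2704 + 49) - 1934 = 2753 - 1934 = 819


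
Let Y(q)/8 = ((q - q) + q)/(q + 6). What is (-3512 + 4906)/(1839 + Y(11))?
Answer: 23698/31351 ≈ 0.75589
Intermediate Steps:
Y(q) = 8*q/(6 + q) (Y(q) = 8*(((q - q) + q)/(q + 6)) = 8*((0 + q)/(6 + q)) = 8*(q/(6 + q)) = 8*q/(6 + q))
(-3512 + 4906)/(1839 + Y(11)) = (-3512 + 4906)/(1839 + 8*11/(6 + 11)) = 1394/(1839 + 8*11/17) = 1394/(1839 + 8*11*(1/17)) = 1394/(1839 + 88/17) = 1394/(31351/17) = 1394*(17/31351) = 23698/31351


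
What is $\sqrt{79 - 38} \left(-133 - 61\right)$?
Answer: $- 194 \sqrt{41} \approx -1242.2$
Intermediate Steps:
$\sqrt{79 - 38} \left(-133 - 61\right) = \sqrt{41} \left(-194\right) = - 194 \sqrt{41}$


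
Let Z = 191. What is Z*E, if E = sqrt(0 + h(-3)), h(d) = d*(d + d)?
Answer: 573*sqrt(2) ≈ 810.34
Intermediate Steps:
h(d) = 2*d**2 (h(d) = d*(2*d) = 2*d**2)
E = 3*sqrt(2) (E = sqrt(0 + 2*(-3)**2) = sqrt(0 + 2*9) = sqrt(0 + 18) = sqrt(18) = 3*sqrt(2) ≈ 4.2426)
Z*E = 191*(3*sqrt(2)) = 573*sqrt(2)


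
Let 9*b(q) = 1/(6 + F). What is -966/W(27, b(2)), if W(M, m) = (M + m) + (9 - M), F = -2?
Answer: -34776/325 ≈ -107.00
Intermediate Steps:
b(q) = 1/36 (b(q) = 1/(9*(6 - 2)) = (⅑)/4 = (⅑)*(¼) = 1/36)
W(M, m) = 9 + m
-966/W(27, b(2)) = -966/(9 + 1/36) = -966/325/36 = -966*36/325 = -34776/325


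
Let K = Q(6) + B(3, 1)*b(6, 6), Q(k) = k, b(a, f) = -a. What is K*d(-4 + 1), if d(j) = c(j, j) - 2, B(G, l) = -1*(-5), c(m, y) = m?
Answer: 120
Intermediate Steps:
B(G, l) = 5
d(j) = -2 + j (d(j) = j - 2 = -2 + j)
K = -24 (K = 6 + 5*(-1*6) = 6 + 5*(-6) = 6 - 30 = -24)
K*d(-4 + 1) = -24*(-2 + (-4 + 1)) = -24*(-2 - 3) = -24*(-5) = 120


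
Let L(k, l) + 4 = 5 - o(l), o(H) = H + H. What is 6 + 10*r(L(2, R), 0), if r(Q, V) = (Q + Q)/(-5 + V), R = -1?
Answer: -6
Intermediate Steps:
o(H) = 2*H
L(k, l) = 1 - 2*l (L(k, l) = -4 + (5 - 2*l) = 1 - 2*l)
r(Q, V) = 2*Q/(-5 + V) (r(Q, V) = (2*Q)/(-5 + V) = 2*Q/(-5 + V))
6 + 10*r(L(2, R), 0) = 6 + 10*(2*(1 - 2*(-1))/(-5 + 0)) = 6 + 10*(2*(1 + 2)/(-5)) = 6 + 10*(2*3*(-⅕)) = 6 + 10*(-6/5) = 6 - 12 = -6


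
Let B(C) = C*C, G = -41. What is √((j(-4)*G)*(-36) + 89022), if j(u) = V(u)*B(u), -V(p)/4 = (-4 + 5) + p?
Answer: √372414 ≈ 610.26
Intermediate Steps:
V(p) = -4 - 4*p (V(p) = -4*((-4 + 5) + p) = -4*(1 + p) = -4 - 4*p)
B(C) = C²
j(u) = u²*(-4 - 4*u) (j(u) = (-4 - 4*u)*u² = u²*(-4 - 4*u))
√((j(-4)*G)*(-36) + 89022) = √(((4*(-4)²*(-1 - 1*(-4)))*(-41))*(-36) + 89022) = √(((4*16*(-1 + 4))*(-41))*(-36) + 89022) = √(((4*16*3)*(-41))*(-36) + 89022) = √((192*(-41))*(-36) + 89022) = √(-7872*(-36) + 89022) = √(283392 + 89022) = √372414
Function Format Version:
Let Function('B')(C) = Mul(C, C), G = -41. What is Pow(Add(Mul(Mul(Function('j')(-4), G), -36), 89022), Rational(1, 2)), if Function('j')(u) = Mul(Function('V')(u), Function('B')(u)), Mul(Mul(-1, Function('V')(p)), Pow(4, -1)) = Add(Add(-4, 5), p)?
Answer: Pow(372414, Rational(1, 2)) ≈ 610.26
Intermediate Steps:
Function('V')(p) = Add(-4, Mul(-4, p)) (Function('V')(p) = Mul(-4, Add(Add(-4, 5), p)) = Mul(-4, Add(1, p)) = Add(-4, Mul(-4, p)))
Function('B')(C) = Pow(C, 2)
Function('j')(u) = Mul(Pow(u, 2), Add(-4, Mul(-4, u))) (Function('j')(u) = Mul(Add(-4, Mul(-4, u)), Pow(u, 2)) = Mul(Pow(u, 2), Add(-4, Mul(-4, u))))
Pow(Add(Mul(Mul(Function('j')(-4), G), -36), 89022), Rational(1, 2)) = Pow(Add(Mul(Mul(Mul(4, Pow(-4, 2), Add(-1, Mul(-1, -4))), -41), -36), 89022), Rational(1, 2)) = Pow(Add(Mul(Mul(Mul(4, 16, Add(-1, 4)), -41), -36), 89022), Rational(1, 2)) = Pow(Add(Mul(Mul(Mul(4, 16, 3), -41), -36), 89022), Rational(1, 2)) = Pow(Add(Mul(Mul(192, -41), -36), 89022), Rational(1, 2)) = Pow(Add(Mul(-7872, -36), 89022), Rational(1, 2)) = Pow(Add(283392, 89022), Rational(1, 2)) = Pow(372414, Rational(1, 2))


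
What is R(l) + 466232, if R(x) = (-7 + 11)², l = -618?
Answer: 466248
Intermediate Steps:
R(x) = 16 (R(x) = 4² = 16)
R(l) + 466232 = 16 + 466232 = 466248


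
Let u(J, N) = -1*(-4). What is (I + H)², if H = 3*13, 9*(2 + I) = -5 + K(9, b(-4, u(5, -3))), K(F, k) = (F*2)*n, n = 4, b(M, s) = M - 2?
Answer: 160000/81 ≈ 1975.3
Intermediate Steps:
u(J, N) = 4
b(M, s) = -2 + M
K(F, k) = 8*F (K(F, k) = (F*2)*4 = (2*F)*4 = 8*F)
I = 49/9 (I = -2 + (-5 + 8*9)/9 = -2 + (-5 + 72)/9 = -2 + (⅑)*67 = -2 + 67/9 = 49/9 ≈ 5.4444)
H = 39
(I + H)² = (49/9 + 39)² = (400/9)² = 160000/81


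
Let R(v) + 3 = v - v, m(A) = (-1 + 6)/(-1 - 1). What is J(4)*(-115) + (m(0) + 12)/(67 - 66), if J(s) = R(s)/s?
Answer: 383/4 ≈ 95.750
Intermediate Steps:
m(A) = -5/2 (m(A) = 5/(-2) = 5*(-½) = -5/2)
R(v) = -3 (R(v) = -3 + (v - v) = -3 + 0 = -3)
J(s) = -3/s
J(4)*(-115) + (m(0) + 12)/(67 - 66) = -3/4*(-115) + (-5/2 + 12)/(67 - 66) = -3*¼*(-115) + (19/2)/1 = -¾*(-115) + (19/2)*1 = 345/4 + 19/2 = 383/4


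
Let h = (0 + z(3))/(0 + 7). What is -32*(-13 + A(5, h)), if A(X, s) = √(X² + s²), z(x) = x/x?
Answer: 416 - 32*√1226/7 ≈ 255.93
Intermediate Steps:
z(x) = 1
h = ⅐ (h = (0 + 1)/(0 + 7) = 1/7 = 1*(⅐) = ⅐ ≈ 0.14286)
-32*(-13 + A(5, h)) = -32*(-13 + √(5² + (⅐)²)) = -32*(-13 + √(25 + 1/49)) = -32*(-13 + √(1226/49)) = -32*(-13 + √1226/7) = 416 - 32*√1226/7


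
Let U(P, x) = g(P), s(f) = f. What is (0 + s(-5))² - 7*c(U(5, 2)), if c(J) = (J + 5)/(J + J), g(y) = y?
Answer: 18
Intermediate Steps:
U(P, x) = P
c(J) = (5 + J)/(2*J) (c(J) = (5 + J)/((2*J)) = (5 + J)*(1/(2*J)) = (5 + J)/(2*J))
(0 + s(-5))² - 7*c(U(5, 2)) = (0 - 5)² - 7*(5 + 5)/(2*5) = (-5)² - 7*10/(2*5) = 25 - 7*1 = 25 - 7 = 18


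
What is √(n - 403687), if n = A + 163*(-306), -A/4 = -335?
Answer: 5*I*√18089 ≈ 672.48*I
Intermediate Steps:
A = 1340 (A = -4*(-335) = 1340)
n = -48538 (n = 1340 + 163*(-306) = 1340 - 49878 = -48538)
√(n - 403687) = √(-48538 - 403687) = √(-452225) = 5*I*√18089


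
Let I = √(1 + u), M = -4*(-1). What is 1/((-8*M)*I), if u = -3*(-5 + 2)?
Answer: -√10/320 ≈ -0.0098821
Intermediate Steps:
u = 9 (u = -3*(-3) = 9)
M = 4
I = √10 (I = √(1 + 9) = √10 ≈ 3.1623)
1/((-8*M)*I) = 1/((-8*4)*√10) = 1/(-32*√10) = -√10/320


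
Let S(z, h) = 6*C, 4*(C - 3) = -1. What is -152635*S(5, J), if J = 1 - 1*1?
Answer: -5036955/2 ≈ -2.5185e+6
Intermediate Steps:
C = 11/4 (C = 3 + (¼)*(-1) = 3 - ¼ = 11/4 ≈ 2.7500)
J = 0 (J = 1 - 1 = 0)
S(z, h) = 33/2 (S(z, h) = 6*(11/4) = 33/2)
-152635*S(5, J) = -152635*33/2 = -5036955/2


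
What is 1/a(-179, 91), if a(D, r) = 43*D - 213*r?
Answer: -1/27080 ≈ -3.6928e-5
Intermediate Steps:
a(D, r) = -213*r + 43*D
1/a(-179, 91) = 1/(-213*91 + 43*(-179)) = 1/(-19383 - 7697) = 1/(-27080) = -1/27080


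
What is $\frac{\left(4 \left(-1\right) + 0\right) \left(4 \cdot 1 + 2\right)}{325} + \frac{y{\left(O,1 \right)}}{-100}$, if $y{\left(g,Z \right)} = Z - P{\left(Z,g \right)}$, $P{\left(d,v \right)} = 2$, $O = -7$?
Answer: $- \frac{83}{1300} \approx -0.063846$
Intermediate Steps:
$y{\left(g,Z \right)} = -2 + Z$ ($y{\left(g,Z \right)} = Z - 2 = -2 + Z$)
$\frac{\left(4 \left(-1\right) + 0\right) \left(4 \cdot 1 + 2\right)}{325} + \frac{y{\left(O,1 \right)}}{-100} = \frac{\left(4 \left(-1\right) + 0\right) \left(4 \cdot 1 + 2\right)}{325} + \frac{-2 + 1}{-100} = \left(-4 + 0\right) \left(4 + 2\right) \frac{1}{325} - - \frac{1}{100} = \left(-4\right) 6 \cdot \frac{1}{325} + \frac{1}{100} = \left(-24\right) \frac{1}{325} + \frac{1}{100} = - \frac{24}{325} + \frac{1}{100} = - \frac{83}{1300}$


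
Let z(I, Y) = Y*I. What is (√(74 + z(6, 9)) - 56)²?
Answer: 3264 - 896*√2 ≈ 1996.9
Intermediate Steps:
z(I, Y) = I*Y
(√(74 + z(6, 9)) - 56)² = (√(74 + 6*9) - 56)² = (√(74 + 54) - 56)² = (√128 - 56)² = (8*√2 - 56)² = (-56 + 8*√2)²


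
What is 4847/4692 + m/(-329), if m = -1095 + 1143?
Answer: 1369447/1543668 ≈ 0.88714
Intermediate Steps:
m = 48
4847/4692 + m/(-329) = 4847/4692 + 48/(-329) = 4847*(1/4692) + 48*(-1/329) = 4847/4692 - 48/329 = 1369447/1543668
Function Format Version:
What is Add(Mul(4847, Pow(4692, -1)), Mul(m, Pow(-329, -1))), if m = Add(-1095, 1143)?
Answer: Rational(1369447, 1543668) ≈ 0.88714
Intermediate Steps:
m = 48
Add(Mul(4847, Pow(4692, -1)), Mul(m, Pow(-329, -1))) = Add(Mul(4847, Pow(4692, -1)), Mul(48, Pow(-329, -1))) = Add(Mul(4847, Rational(1, 4692)), Mul(48, Rational(-1, 329))) = Add(Rational(4847, 4692), Rational(-48, 329)) = Rational(1369447, 1543668)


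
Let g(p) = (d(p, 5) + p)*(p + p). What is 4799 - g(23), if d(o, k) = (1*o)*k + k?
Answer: -1779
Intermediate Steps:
d(o, k) = k + k*o (d(o, k) = o*k + k = k*o + k = k + k*o)
g(p) = 2*p*(5 + 6*p) (g(p) = (5*(1 + p) + p)*(p + p) = ((5 + 5*p) + p)*(2*p) = (5 + 6*p)*(2*p) = 2*p*(5 + 6*p))
4799 - g(23) = 4799 - 2*23*(5 + 6*23) = 4799 - 2*23*(5 + 138) = 4799 - 2*23*143 = 4799 - 1*6578 = 4799 - 6578 = -1779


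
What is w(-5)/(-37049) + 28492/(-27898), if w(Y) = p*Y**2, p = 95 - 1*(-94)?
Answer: -593709079/516796501 ≈ -1.1488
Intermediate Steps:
p = 189 (p = 95 + 94 = 189)
w(Y) = 189*Y**2
w(-5)/(-37049) + 28492/(-27898) = (189*(-5)**2)/(-37049) + 28492/(-27898) = (189*25)*(-1/37049) + 28492*(-1/27898) = 4725*(-1/37049) - 14246/13949 = -4725/37049 - 14246/13949 = -593709079/516796501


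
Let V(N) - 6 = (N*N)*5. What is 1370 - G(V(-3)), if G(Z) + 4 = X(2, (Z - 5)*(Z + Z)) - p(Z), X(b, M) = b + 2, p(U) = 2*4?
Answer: 1378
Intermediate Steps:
V(N) = 6 + 5*N² (V(N) = 6 + (N*N)*5 = 6 + N²*5 = 6 + 5*N²)
p(U) = 8
X(b, M) = 2 + b
G(Z) = -8 (G(Z) = -4 + ((2 + 2) - 1*8) = -4 + (4 - 8) = -4 - 4 = -8)
1370 - G(V(-3)) = 1370 - 1*(-8) = 1370 + 8 = 1378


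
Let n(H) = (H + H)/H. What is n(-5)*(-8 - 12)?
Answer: -40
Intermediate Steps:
n(H) = 2 (n(H) = (2*H)/H = 2)
n(-5)*(-8 - 12) = 2*(-8 - 12) = 2*(-20) = -40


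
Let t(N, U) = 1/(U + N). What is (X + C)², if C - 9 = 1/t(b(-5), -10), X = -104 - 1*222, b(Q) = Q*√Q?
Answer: 106804 + 3270*I*√5 ≈ 1.068e+5 + 7311.9*I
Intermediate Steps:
b(Q) = Q^(3/2)
t(N, U) = 1/(N + U)
X = -326 (X = -104 - 222 = -326)
C = -1 - 5*I*√5 (C = 9 + 1/(1/((-5)^(3/2) - 10)) = 9 + 1/(1/(-5*I*√5 - 10)) = 9 + 1/(1/(-10 - 5*I*√5)) = 9 + (-10 - 5*I*√5) = -1 - 5*I*√5 ≈ -1.0 - 11.18*I)
(X + C)² = (-326 + (-1 - 5*I*√5))² = (-327 - 5*I*√5)²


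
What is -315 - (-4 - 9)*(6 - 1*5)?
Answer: -302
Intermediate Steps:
-315 - (-4 - 9)*(6 - 1*5) = -315 - (-13)*(6 - 5) = -315 - (-13) = -315 - 1*(-13) = -315 + 13 = -302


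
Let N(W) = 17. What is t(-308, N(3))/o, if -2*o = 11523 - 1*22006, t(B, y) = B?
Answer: -56/953 ≈ -0.058762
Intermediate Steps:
o = 10483/2 (o = -(11523 - 1*22006)/2 = -(11523 - 22006)/2 = -1/2*(-10483) = 10483/2 ≈ 5241.5)
t(-308, N(3))/o = -308/10483/2 = -308*2/10483 = -56/953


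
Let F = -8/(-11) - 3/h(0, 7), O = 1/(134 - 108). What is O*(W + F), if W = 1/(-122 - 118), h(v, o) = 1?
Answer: -6011/68640 ≈ -0.087573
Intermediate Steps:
O = 1/26 ≈ 0.038462
F = -25/11 (F = -8/(-11) - 3/1 = -8*(-1/11) - 3*1 = 8/11 - 3 = -25/11 ≈ -2.2727)
W = -1/240 (W = 1/(-240) = -1/240 ≈ -0.0041667)
O*(W + F) = (-1/240 - 25/11)/26 = (1/26)*(-6011/2640) = -6011/68640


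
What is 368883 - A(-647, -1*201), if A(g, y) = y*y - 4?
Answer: 328486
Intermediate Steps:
A(g, y) = -4 + y**2 (A(g, y) = y**2 - 4 = -4 + y**2)
368883 - A(-647, -1*201) = 368883 - (-4 + (-1*201)**2) = 368883 - (-4 + (-201)**2) = 368883 - (-4 + 40401) = 368883 - 1*40397 = 368883 - 40397 = 328486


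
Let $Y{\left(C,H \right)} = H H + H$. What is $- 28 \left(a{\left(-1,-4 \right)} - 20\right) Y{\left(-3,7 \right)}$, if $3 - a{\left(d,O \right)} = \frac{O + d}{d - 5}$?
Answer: $\frac{83888}{3} \approx 27963.0$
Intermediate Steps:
$a{\left(d,O \right)} = 3 - \frac{O + d}{-5 + d}$ ($a{\left(d,O \right)} = 3 - \frac{O + d}{d - 5} = 3 - \frac{O + d}{-5 + d}$)
$Y{\left(C,H \right)} = H + H^{2}$ ($Y{\left(C,H \right)} = H^{2} + H = H + H^{2}$)
$- 28 \left(a{\left(-1,-4 \right)} - 20\right) Y{\left(-3,7 \right)} = - 28 \left(\frac{-15 - -4 + 2 \left(-1\right)}{-5 - 1} - 20\right) 7 \left(1 + 7\right) = - 28 \left(\frac{-15 + 4 - 2}{-6} - 20\right) 7 \cdot 8 = - 28 \left(\left(- \frac{1}{6}\right) \left(-13\right) - 20\right) 56 = - 28 \left(\frac{13}{6} - 20\right) 56 = \left(-28\right) \left(- \frac{107}{6}\right) 56 = \frac{1498}{3} \cdot 56 = \frac{83888}{3}$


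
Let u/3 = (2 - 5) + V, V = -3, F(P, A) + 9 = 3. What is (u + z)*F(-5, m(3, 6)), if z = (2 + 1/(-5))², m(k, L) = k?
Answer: 2214/25 ≈ 88.560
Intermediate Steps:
z = 81/25 (z = (2 - ⅕)² = (9/5)² = 81/25 ≈ 3.2400)
F(P, A) = -6 (F(P, A) = -9 + 3 = -6)
u = -18 (u = 3*((2 - 5) - 3) = 3*(-3 - 3) = 3*(-6) = -18)
(u + z)*F(-5, m(3, 6)) = (-18 + 81/25)*(-6) = -369/25*(-6) = 2214/25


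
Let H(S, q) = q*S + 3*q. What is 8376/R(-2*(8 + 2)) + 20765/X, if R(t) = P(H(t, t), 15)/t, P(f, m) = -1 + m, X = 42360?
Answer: -709585649/59304 ≈ -11965.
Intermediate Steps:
H(S, q) = 3*q + S*q (H(S, q) = S*q + 3*q = 3*q + S*q)
R(t) = 14/t (R(t) = (-1 + 15)/t = 14/t)
8376/R(-2*(8 + 2)) + 20765/X = 8376/((14/((-2*(8 + 2))))) + 20765/42360 = 8376/((14/((-2*10)))) + 20765*(1/42360) = 8376/((14/(-20))) + 4153/8472 = 8376/((14*(-1/20))) + 4153/8472 = 8376/(-7/10) + 4153/8472 = 8376*(-10/7) + 4153/8472 = -83760/7 + 4153/8472 = -709585649/59304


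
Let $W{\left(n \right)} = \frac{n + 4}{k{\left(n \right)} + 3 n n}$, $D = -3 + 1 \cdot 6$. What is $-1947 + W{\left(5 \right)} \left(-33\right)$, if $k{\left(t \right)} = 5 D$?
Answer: $- \frac{19503}{10} \approx -1950.3$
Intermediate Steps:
$D = 3$ ($D = -3 + 6 = 3$)
$k{\left(t \right)} = 15$ ($k{\left(t \right)} = 5 \cdot 3 = 15$)
$W{\left(n \right)} = \frac{4 + n}{15 + 3 n^{2}}$ ($W{\left(n \right)} = \frac{n + 4}{15 + 3 n n} = \frac{4 + n}{15 + 3 n^{2}}$)
$-1947 + W{\left(5 \right)} \left(-33\right) = -1947 + \frac{4 + 5}{3 \left(5 + 5^{2}\right)} \left(-33\right) = -1947 + \frac{1}{3} \frac{1}{5 + 25} \cdot 9 \left(-33\right) = -1947 + \frac{1}{3} \cdot \frac{1}{30} \cdot 9 \left(-33\right) = -1947 + \frac{1}{10} \left(-33\right) = -1947 - \frac{33}{10} = - \frac{19503}{10}$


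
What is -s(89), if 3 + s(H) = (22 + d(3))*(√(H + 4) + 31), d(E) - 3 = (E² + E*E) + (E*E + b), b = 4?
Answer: -1733 - 56*√93 ≈ -2273.0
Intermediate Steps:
d(E) = 7 + 3*E² (d(E) = 3 + ((E² + E*E) + (E*E + 4)) = 3 + ((E² + E²) + (E² + 4)) = 3 + (2*E² + (4 + E²)) = 3 + (4 + 3*E²) = 7 + 3*E²)
s(H) = 1733 + 56*√(4 + H) (s(H) = -3 + (22 + (7 + 3*3²))*(√(H + 4) + 31) = -3 + (22 + (7 + 3*9))*(√(4 + H) + 31) = -3 + (22 + (7 + 27))*(31 + √(4 + H)) = -3 + (22 + 34)*(31 + √(4 + H)) = -3 + 56*(31 + √(4 + H)) = -3 + (1736 + 56*√(4 + H)) = 1733 + 56*√(4 + H))
-s(89) = -(1733 + 56*√(4 + 89)) = -(1733 + 56*√93) = -1733 - 56*√93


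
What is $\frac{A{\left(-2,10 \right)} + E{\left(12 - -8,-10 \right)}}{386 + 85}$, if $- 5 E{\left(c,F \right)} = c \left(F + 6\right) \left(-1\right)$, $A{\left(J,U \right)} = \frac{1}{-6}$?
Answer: $- \frac{97}{2826} \approx -0.034324$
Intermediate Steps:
$A{\left(J,U \right)} = - \frac{1}{6}$
$E{\left(c,F \right)} = \frac{c \left(6 + F\right)}{5}$ ($E{\left(c,F \right)} = - \frac{c \left(F + 6\right) \left(-1\right)}{5} = - \frac{c \left(6 + F\right) \left(-1\right)}{5} = - \frac{\left(-1\right) c \left(6 + F\right)}{5} = \frac{c \left(6 + F\right)}{5}$)
$\frac{A{\left(-2,10 \right)} + E{\left(12 - -8,-10 \right)}}{386 + 85} = \frac{- \frac{1}{6} + \frac{\left(12 - -8\right) \left(6 - 10\right)}{5}}{386 + 85} = \frac{- \frac{1}{6} + \frac{1}{5} \left(12 + 8\right) \left(-4\right)}{471} = \left(- \frac{1}{6} + \frac{1}{5} \cdot 20 \left(-4\right)\right) \frac{1}{471} = \left(- \frac{1}{6} - 16\right) \frac{1}{471} = \left(- \frac{97}{6}\right) \frac{1}{471} = - \frac{97}{2826}$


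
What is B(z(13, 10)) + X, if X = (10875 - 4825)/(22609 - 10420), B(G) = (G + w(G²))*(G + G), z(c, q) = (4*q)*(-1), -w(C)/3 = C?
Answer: 4719586850/12189 ≈ 3.8720e+5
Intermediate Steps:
w(C) = -3*C
z(c, q) = -4*q
B(G) = 2*G*(G - 3*G²) (B(G) = (G - 3*G²)*(G + G) = (G - 3*G²)*(2*G) = 2*G*(G - 3*G²))
X = 6050/12189 ≈ 0.49635
B(z(13, 10)) + X = (-4*10)²*(2 - (-24)*10) + 6050/12189 = (-40)²*(2 - 6*(-40)) + 6050/12189 = 1600*(2 + 240) + 6050/12189 = 1600*242 + 6050/12189 = 387200 + 6050/12189 = 4719586850/12189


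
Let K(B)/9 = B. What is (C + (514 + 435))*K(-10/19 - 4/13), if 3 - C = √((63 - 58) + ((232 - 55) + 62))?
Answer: -1765008/247 + 3708*√61/247 ≈ -7028.5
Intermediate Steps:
K(B) = 9*B
C = 3 - 2*√61 (C = 3 - √((63 - 58) + ((232 - 55) + 62)) = 3 - √(5 + (177 + 62)) = 3 - √(5 + 239) = 3 - √244 = 3 - 2*√61 ≈ -12.620)
(C + (514 + 435))*K(-10/19 - 4/13) = ((3 - 2*√61) + (514 + 435))*(9*(-10/19 - 4/13)) = ((3 - 2*√61) + 949)*(9*(-10*1/19 - 4*1/13)) = (952 - 2*√61)*(9*(-10/19 - 4/13)) = (952 - 2*√61)*(9*(-206/247)) = (952 - 2*√61)*(-1854/247) = -1765008/247 + 3708*√61/247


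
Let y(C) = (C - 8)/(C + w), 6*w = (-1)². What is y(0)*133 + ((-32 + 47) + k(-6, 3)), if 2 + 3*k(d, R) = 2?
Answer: -6369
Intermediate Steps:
w = ⅙ (w = (⅙)*(-1)² = (⅙)*1 = ⅙ ≈ 0.16667)
k(d, R) = 0 (k(d, R) = -⅔ + (⅓)*2 = -⅔ + ⅔ = 0)
y(C) = (-8 + C)/(⅙ + C) (y(C) = (C - 8)/(C + ⅙) = (-8 + C)/(⅙ + C))
y(0)*133 + ((-32 + 47) + k(-6, 3)) = (6*(-8 + 0)/(1 + 6*0))*133 + ((-32 + 47) + 0) = (6*(-8)/(1 + 0))*133 + (15 + 0) = (6*(-8)/1)*133 + 15 = (6*1*(-8))*133 + 15 = -48*133 + 15 = -6384 + 15 = -6369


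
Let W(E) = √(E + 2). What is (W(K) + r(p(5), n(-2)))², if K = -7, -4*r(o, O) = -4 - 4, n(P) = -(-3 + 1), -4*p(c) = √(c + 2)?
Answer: (2 + I*√5)² ≈ -1.0 + 8.9443*I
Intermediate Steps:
p(c) = -√(2 + c)/4 (p(c) = -√(c + 2)/4 = -√(2 + c)/4)
n(P) = 2 (n(P) = -1*(-2) = 2)
r(o, O) = 2 (r(o, O) = -(-4 - 4)/4 = -¼*(-8) = 2)
W(E) = √(2 + E)
(W(K) + r(p(5), n(-2)))² = (√(2 - 7) + 2)² = (√(-5) + 2)² = (I*√5 + 2)² = (2 + I*√5)²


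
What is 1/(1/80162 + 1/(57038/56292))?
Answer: 2286140078/2256268171 ≈ 1.0132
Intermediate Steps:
1/(1/80162 + 1/(57038/56292)) = 1/(1/80162 + 1/(57038*(1/56292))) = 1/(1/80162 + 1/(28519/28146)) = 1/(1/80162 + 28146/28519) = 1/(2256268171/2286140078) = 2286140078/2256268171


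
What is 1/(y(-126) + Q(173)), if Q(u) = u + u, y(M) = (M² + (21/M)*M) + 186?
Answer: 1/16429 ≈ 6.0868e-5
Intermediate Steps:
y(M) = 207 + M² (y(M) = (M² + 21) + 186 = (21 + M²) + 186 = 207 + M²)
Q(u) = 2*u
1/(y(-126) + Q(173)) = 1/((207 + (-126)²) + 2*173) = 1/((207 + 15876) + 346) = 1/(16083 + 346) = 1/16429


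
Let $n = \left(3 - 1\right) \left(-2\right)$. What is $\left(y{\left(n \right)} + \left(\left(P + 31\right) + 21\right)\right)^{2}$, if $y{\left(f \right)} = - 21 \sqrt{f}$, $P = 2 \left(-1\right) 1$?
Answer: $736 - 4200 i \approx 736.0 - 4200.0 i$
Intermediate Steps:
$P = -2$ ($P = \left(-2\right) 1 = -2$)
$n = -4$ ($n = 2 \left(-2\right) = -4$)
$\left(y{\left(n \right)} + \left(\left(P + 31\right) + 21\right)\right)^{2} = \left(- 21 \sqrt{-4} + \left(\left(-2 + 31\right) + 21\right)\right)^{2} = \left(- 21 \cdot 2 i + \left(29 + 21\right)\right)^{2} = \left(- 42 i + 50\right)^{2} = \left(50 - 42 i\right)^{2}$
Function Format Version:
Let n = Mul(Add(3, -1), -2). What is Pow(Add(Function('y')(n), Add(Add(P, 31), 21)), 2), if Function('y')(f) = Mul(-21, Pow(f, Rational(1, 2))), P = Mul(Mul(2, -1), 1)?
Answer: Add(736, Mul(-4200, I)) ≈ Add(736.00, Mul(-4200.0, I))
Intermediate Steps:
P = -2 (P = Mul(-2, 1) = -2)
n = -4 (n = Mul(2, -2) = -4)
Pow(Add(Function('y')(n), Add(Add(P, 31), 21)), 2) = Pow(Add(Mul(-21, Pow(-4, Rational(1, 2))), Add(Add(-2, 31), 21)), 2) = Pow(Add(Mul(-21, Mul(2, I)), Add(29, 21)), 2) = Pow(Add(Mul(-42, I), 50), 2) = Pow(Add(50, Mul(-42, I)), 2)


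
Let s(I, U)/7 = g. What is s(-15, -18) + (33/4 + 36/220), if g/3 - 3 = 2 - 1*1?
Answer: 20331/220 ≈ 92.414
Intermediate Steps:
g = 12 (g = 9 + 3*(2 - 1*1) = 9 + 3*(2 - 1) = 9 + 3*1 = 9 + 3 = 12)
s(I, U) = 84 (s(I, U) = 7*12 = 84)
s(-15, -18) + (33/4 + 36/220) = 84 + (33/4 + 36/220) = 84 + (33*(¼) + 36*(1/220)) = 84 + (33/4 + 9/55) = 84 + 1851/220 = 20331/220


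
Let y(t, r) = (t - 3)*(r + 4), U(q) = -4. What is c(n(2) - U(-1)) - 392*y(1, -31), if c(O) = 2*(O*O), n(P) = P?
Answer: -21096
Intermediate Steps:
c(O) = 2*O**2
y(t, r) = (-3 + t)*(4 + r)
c(n(2) - U(-1)) - 392*y(1, -31) = 2*(2 - 1*(-4))**2 - 392*(-12 - 3*(-31) + 4*1 - 31*1) = 2*(2 + 4)**2 - 392*(-12 + 93 + 4 - 31) = 2*6**2 - 392*54 = 2*36 - 21168 = 72 - 21168 = -21096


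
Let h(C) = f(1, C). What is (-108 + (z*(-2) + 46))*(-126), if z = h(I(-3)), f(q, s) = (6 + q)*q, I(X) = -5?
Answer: 9576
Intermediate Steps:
f(q, s) = q*(6 + q)
h(C) = 7 (h(C) = 1*(6 + 1) = 1*7 = 7)
z = 7
(-108 + (z*(-2) + 46))*(-126) = (-108 + (7*(-2) + 46))*(-126) = (-108 + (-14 + 46))*(-126) = (-108 + 32)*(-126) = -76*(-126) = 9576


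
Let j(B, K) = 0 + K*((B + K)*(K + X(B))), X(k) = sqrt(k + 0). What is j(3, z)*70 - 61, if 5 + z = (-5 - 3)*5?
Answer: -5953561 + 132300*sqrt(3) ≈ -5.7244e+6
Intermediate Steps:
z = -45 (z = -5 + (-5 - 3)*5 = -5 - 8*5 = -5 - 40 = -45)
X(k) = sqrt(k)
j(B, K) = K*(B + K)*(K + sqrt(B)) (j(B, K) = 0 + K*((B + K)*(K + sqrt(B))) = 0 + K*(B + K)*(K + sqrt(B)) = K*(B + K)*(K + sqrt(B)))
j(3, z)*70 - 61 = -45*(3**(3/2) + (-45)**2 + 3*(-45) - 45*sqrt(3))*70 - 61 = -45*(3*sqrt(3) + 2025 - 135 - 45*sqrt(3))*70 - 61 = -45*(1890 - 42*sqrt(3))*70 - 61 = (-85050 + 1890*sqrt(3))*70 - 61 = (-5953500 + 132300*sqrt(3)) - 61 = -5953561 + 132300*sqrt(3)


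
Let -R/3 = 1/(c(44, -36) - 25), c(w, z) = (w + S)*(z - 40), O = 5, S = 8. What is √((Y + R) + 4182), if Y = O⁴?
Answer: √76030066834/3977 ≈ 69.333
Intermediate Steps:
c(w, z) = (-40 + z)*(8 + w) (c(w, z) = (w + 8)*(z - 40) = (8 + w)*(-40 + z) = (-40 + z)*(8 + w))
Y = 625 (Y = 5⁴ = 625)
R = 3/3977 (R = -3/((-320 - 40*44 + 8*(-36) + 44*(-36)) - 25) = -3/((-320 - 1760 - 288 - 1584) - 25) = -3/(-3952 - 25) = -3/(-3977) = -3*(-1/3977) = 3/3977 ≈ 0.00075434)
√((Y + R) + 4182) = √((625 + 3/3977) + 4182) = √(2485628/3977 + 4182) = √(19117442/3977) = √76030066834/3977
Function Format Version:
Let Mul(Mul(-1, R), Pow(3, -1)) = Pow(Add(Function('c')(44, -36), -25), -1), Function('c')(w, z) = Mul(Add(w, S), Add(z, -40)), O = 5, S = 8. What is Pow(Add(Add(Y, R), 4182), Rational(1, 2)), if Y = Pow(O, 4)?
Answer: Mul(Rational(1, 3977), Pow(76030066834, Rational(1, 2))) ≈ 69.333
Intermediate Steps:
Function('c')(w, z) = Mul(Add(-40, z), Add(8, w)) (Function('c')(w, z) = Mul(Add(w, 8), Add(z, -40)) = Mul(Add(8, w), Add(-40, z)) = Mul(Add(-40, z), Add(8, w)))
Y = 625 (Y = Pow(5, 4) = 625)
R = Rational(3, 3977) (R = Mul(-3, Pow(Add(Add(-320, Mul(-40, 44), Mul(8, -36), Mul(44, -36)), -25), -1)) = Mul(-3, Pow(Add(Add(-320, -1760, -288, -1584), -25), -1)) = Mul(-3, Pow(Add(-3952, -25), -1)) = Mul(-3, Pow(-3977, -1)) = Mul(-3, Rational(-1, 3977)) = Rational(3, 3977) ≈ 0.00075434)
Pow(Add(Add(Y, R), 4182), Rational(1, 2)) = Pow(Add(Add(625, Rational(3, 3977)), 4182), Rational(1, 2)) = Pow(Add(Rational(2485628, 3977), 4182), Rational(1, 2)) = Pow(Rational(19117442, 3977), Rational(1, 2)) = Mul(Rational(1, 3977), Pow(76030066834, Rational(1, 2)))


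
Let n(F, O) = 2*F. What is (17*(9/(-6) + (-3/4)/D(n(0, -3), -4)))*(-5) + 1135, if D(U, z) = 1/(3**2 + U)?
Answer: 7345/4 ≈ 1836.3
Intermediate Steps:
D(U, z) = 1/(9 + U)
(17*(9/(-6) + (-3/4)/D(n(0, -3), -4)))*(-5) + 1135 = (17*(9/(-6) + (-3/4)/(1/(9 + 2*0))))*(-5) + 1135 = (17*(9*(-1/6) + ((1/4)*(-3))/(1/(9 + 0))))*(-5) + 1135 = (17*(-3/2 - 3/(4*(1/9))))*(-5) + 1135 = (17*(-3/2 - 3/(4*1/9)))*(-5) + 1135 = (17*(-3/2 - 3/4*9))*(-5) + 1135 = (17*(-3/2 - 27/4))*(-5) + 1135 = (17*(-33/4))*(-5) + 1135 = -561/4*(-5) + 1135 = 2805/4 + 1135 = 7345/4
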